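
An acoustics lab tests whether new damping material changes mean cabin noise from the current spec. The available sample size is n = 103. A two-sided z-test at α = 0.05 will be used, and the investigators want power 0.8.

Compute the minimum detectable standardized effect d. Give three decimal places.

Need Φ(δ − 1.960) = 0.8, so δ = 1.960 + 0.842 = 2.802.
(The second rejection-region term Φ(−δ − z_{α/2}) is negligible and dropped.)
δ = d·√n ⇒ d = δ/√n = 2.802/√103 = 0.2760.

d ≈ 0.276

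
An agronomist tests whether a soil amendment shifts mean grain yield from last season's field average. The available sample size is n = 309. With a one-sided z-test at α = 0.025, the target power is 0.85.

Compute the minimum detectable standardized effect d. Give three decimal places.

Need Φ(δ − 1.960) = 0.85, so δ = 1.960 + 1.036 = 2.996.
δ = d·√n ⇒ d = δ/√n = 2.996/√309 = 0.1705.

d ≈ 0.170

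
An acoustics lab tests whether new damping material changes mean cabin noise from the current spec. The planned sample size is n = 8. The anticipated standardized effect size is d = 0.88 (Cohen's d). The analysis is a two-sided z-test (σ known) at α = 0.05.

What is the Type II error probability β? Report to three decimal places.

Noncentrality parameter: δ = d·√n = 0.88 × √8 = 2.4890
Two-sided α = 0.05 → critical value z_{0.025} = 1.960.
Power = Φ(δ − 1.960) + Φ(−δ − 1.960) = Φ(0.529) + Φ(-4.449) = 0.7016 + 0.0000 = 0.7016.
Type II error: β = 1 − power = 1 − 0.7016 = 0.2984.

β ≈ 0.298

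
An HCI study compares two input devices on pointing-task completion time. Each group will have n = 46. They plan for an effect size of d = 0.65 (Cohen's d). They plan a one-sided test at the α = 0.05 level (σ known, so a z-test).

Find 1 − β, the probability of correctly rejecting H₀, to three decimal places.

Power ≈ 0.930

Noncentrality parameter: δ = d·√(n/2) = 0.65 × √(46/2) = 3.1173
Critical value for a one-sided test at α = 0.05: z_α = 1.645.
Power = Φ(δ − 1.645) = Φ(1.472) = 0.9295.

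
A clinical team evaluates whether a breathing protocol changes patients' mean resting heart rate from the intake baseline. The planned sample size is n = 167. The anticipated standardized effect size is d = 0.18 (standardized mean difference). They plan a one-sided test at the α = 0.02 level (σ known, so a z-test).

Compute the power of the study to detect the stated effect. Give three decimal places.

Power ≈ 0.607

Noncentrality parameter: δ = d·√n = 0.18 × √167 = 2.3261
Critical value for a one-sided test at α = 0.02: z_α = 2.054.
Power = Φ(δ − 2.054) = Φ(0.272) = 0.6073.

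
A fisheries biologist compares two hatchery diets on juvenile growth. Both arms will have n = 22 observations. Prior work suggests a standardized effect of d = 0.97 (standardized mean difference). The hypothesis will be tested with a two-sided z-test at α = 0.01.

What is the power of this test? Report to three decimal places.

Noncentrality parameter: δ = d·√(n/2) = 0.97 × √(22/2) = 3.2171
Two-sided α = 0.01 → critical value z_{0.005} = 2.576.
Power = Φ(δ − 2.576) + Φ(−δ − 2.576) = Φ(0.641) + Φ(-5.793) = 0.7393 + 0.0000 = 0.7393.

Power ≈ 0.739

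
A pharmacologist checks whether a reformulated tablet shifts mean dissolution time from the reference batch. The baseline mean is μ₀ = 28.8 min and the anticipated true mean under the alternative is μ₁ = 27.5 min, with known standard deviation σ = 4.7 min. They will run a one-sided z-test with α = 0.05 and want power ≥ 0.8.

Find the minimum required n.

n = 81

Standardized effect: d = |μ₁ − μ₀| / σ = |27.5 − 28.8| / 4.7 = 0.2766
Set Φ(δ − 1.645) = 0.8; then δ − 1.645 = Φ⁻¹(0.8) = 0.842, giving δ = 2.486.
δ = d·√n ⇒ n = (δ/d)² = (2.486 / 0.2766)² = 80.81.
Rounding up, n = 81.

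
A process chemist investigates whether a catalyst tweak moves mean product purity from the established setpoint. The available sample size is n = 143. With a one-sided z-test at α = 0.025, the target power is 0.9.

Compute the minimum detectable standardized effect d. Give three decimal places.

d ≈ 0.271

Need Φ(δ − 1.960) = 0.9, so δ = 1.960 + 1.282 = 3.242.
δ = d·√n ⇒ d = δ/√n = 3.242/√143 = 0.2711.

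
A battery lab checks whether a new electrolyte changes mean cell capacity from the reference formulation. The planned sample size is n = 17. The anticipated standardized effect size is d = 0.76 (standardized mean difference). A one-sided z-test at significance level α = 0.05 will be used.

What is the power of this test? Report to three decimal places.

Noncentrality parameter: δ = d·√n = 0.76 × √17 = 3.1336
One-sided α = 0.05 → critical value z_{0.05} = 1.645.
Power = P(Z > 1.645 − δ) = Φ(1.489) = 0.9317.

Power ≈ 0.932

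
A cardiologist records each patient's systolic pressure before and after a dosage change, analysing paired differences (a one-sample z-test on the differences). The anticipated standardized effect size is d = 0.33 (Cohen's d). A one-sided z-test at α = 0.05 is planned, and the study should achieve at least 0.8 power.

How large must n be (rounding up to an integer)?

For power 0.8 need Φ(δ − z_{0.05}) = 0.8, so δ = z_{0.05} + z_{0.20} = 1.645 + 0.842 = 2.486.
δ = d·√n ⇒ n = (δ/d)² = (2.486 / 0.33)² = 56.77.
Round up to the next whole unit.

n = 57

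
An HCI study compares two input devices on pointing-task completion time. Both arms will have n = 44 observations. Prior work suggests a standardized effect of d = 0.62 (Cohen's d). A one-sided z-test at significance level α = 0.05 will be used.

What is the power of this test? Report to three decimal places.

Power ≈ 0.897

Noncentrality parameter: δ = d·√(n/2) = 0.62 × √(44/2) = 2.9081
One-sided α = 0.05 → critical value z_{0.05} = 1.645.
Power = P(Z > 1.645 − δ) = Φ(1.263) = 0.8967.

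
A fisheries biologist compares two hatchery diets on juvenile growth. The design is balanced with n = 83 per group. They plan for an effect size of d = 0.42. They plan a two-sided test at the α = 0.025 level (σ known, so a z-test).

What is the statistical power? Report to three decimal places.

Power ≈ 0.679

Noncentrality parameter: δ = d·√(n/2) = 0.42 × √(83/2) = 2.7057
Critical value for a two-sided test at α = 0.025: z_{α/2} = 2.241.
Power = Φ(δ − 2.241) + Φ(−δ − 2.241) = Φ(0.464) + Φ(-4.947) = 0.6788 + 0.0000 = 0.6788.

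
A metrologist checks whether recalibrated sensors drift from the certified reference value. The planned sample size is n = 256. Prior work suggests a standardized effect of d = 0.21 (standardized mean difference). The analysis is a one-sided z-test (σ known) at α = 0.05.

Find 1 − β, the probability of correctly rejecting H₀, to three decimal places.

Noncentrality parameter: δ = d·√n = 0.21 × √256 = 3.3600
Critical value for a one-sided test at α = 0.05: z_α = 1.645.
Power = P(Z > 1.645 − δ) = Φ(1.715) = 0.9568.

Power ≈ 0.957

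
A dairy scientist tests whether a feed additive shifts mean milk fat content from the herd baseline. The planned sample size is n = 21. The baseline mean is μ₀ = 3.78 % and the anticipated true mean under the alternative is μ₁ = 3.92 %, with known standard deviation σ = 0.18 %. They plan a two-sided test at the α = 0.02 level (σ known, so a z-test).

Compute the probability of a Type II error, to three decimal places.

β ≈ 0.108

Standardized effect: d = |μ₁ − μ₀| / σ = |3.92 − 3.78| / 0.18 = 0.7778
Noncentrality parameter: δ = d·√n = 0.7778 × √21 = 3.5642
Two-sided α = 0.02 → critical value z_{0.01} = 2.326.
Power = Φ(δ − 2.326) + Φ(−δ − 2.326) = Φ(1.238) + Φ(-5.891) = 0.8921 + 0.0000 = 0.8921.
Type II error: β = 1 − power = 1 − 0.8921 = 0.1079.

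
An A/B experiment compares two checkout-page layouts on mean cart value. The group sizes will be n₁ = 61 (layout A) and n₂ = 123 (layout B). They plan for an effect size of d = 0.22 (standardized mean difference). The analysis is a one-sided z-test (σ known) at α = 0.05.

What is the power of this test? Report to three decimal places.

Power ≈ 0.405

Noncentrality parameter: δ = d / √(1/n₁ + 1/n₂) = 0.22 / √(1/61 + 1/123) = 1.4049
One-sided α = 0.05 → critical value z_{0.05} = 1.645.
Power = P(Z > 1.645 − δ) = Φ(-0.240) = 0.4052.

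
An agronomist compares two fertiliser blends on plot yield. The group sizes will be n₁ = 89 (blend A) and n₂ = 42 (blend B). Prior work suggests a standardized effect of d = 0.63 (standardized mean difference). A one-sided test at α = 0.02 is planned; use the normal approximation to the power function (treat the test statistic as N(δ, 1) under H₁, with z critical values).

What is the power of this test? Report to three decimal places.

Noncentrality parameter: δ = d / √(1/n₁ + 1/n₂) = 0.63 / √(1/89 + 1/42) = 3.3653
One-sided α = 0.02 → critical value z_{0.02} = 2.054.
Power = P(Z > 2.054 − δ) = Φ(1.312) = 0.9052.

Power ≈ 0.905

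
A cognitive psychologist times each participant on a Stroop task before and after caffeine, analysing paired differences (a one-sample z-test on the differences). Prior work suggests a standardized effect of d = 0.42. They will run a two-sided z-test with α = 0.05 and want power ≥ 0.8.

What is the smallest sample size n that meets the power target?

n = 45

Set Φ(δ − 1.960) = 0.8; then δ − 1.960 = Φ⁻¹(0.8) = 0.842, giving δ = 2.802.
(Ignoring the negligible lower-tail rejection probability gives the usual closed-form inversion.)
δ = d·√n ⇒ n = (δ/d)² = (2.802 / 0.42)² = 44.49.
Round up to the next whole unit.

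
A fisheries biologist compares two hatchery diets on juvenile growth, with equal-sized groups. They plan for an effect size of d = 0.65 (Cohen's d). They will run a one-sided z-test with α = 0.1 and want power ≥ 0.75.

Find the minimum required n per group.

Set Φ(δ − 1.282) = 0.75; then δ − 1.282 = Φ⁻¹(0.75) = 0.674, giving δ = 1.956.
δ = d·√(n/2) ⇒ n = 2(δ/d)² = 2 × (1.956 / 0.65)² = 18.11.
Round up to the next whole unit.

n = 19 per group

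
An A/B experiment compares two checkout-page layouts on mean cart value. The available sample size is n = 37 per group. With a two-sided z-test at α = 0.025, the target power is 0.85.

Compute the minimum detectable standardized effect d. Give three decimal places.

Need Φ(δ − 2.241) = 0.85, so δ = 2.241 + 1.036 = 3.278.
(Lower-tail contribution to power is negligible for δ > 0.)
δ = d·√(n/2) ⇒ d = δ/√(n/2) = 3.278/√(37/2) = 0.7621.

d ≈ 0.762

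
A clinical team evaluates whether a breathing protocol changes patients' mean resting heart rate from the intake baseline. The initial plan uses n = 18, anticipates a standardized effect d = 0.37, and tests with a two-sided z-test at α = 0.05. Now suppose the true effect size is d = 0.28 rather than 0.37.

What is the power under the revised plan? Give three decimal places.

Power ≈ 0.221

With d = 0.28: δ = d·√n = 0.28 × √18 = 1.1879. Critical value z_{0.025} = 1.960.
Revised power = Φ(δ − 1.960) + Φ(−δ − 1.960) = Φ(-0.772) + Φ(-3.148) = 0.2200 + 0.0008 = 0.2209.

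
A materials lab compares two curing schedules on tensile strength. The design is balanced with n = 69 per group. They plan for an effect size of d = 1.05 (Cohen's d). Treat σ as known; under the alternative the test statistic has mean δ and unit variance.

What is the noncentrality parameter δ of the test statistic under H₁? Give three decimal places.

δ = d·√(n/2) = 1.05 × √(69/2) = 6.1674

δ ≈ 6.167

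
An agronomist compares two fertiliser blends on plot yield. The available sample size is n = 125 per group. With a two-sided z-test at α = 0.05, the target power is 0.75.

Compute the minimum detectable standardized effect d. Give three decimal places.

Required noncentrality: δ = z_{0.025} + z_{0.25} = 1.960 + 0.674 = 2.634.
(The second rejection-region term Φ(−δ − z_{α/2}) is negligible and dropped.)
δ = d·√(n/2) ⇒ d = δ/√(n/2) = 2.634/√(125/2) = 0.3332.

d ≈ 0.333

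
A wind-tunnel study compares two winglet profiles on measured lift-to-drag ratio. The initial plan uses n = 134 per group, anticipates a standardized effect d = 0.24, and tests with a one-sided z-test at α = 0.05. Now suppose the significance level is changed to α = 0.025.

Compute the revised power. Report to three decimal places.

δ = d·√(n/2) = 0.24 × √(134/2) = 1.9645 (unchanged). New critical value: z_{0.025} = 1.960.
Revised power = Φ(δ − 1.960) = Φ(0.005) = 0.5018.

Power ≈ 0.502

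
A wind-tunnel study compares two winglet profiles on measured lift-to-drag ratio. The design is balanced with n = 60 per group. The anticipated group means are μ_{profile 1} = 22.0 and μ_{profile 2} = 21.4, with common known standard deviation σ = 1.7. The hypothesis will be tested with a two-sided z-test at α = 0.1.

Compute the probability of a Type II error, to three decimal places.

Standardized effect: d = |μ_{profile 1} − μ_{profile 2}| / σ = |22.0 − 21.4| / 1.7 = 0.3529
Noncentrality parameter: δ = d·√(n/2) = 0.3529 × √(60/2) = 1.9331
Two-sided α = 0.1 → critical value z_{0.05} = 1.645.
Power = Φ(δ − 1.645) + Φ(−δ − 1.645) = Φ(0.288) + Φ(-3.578) = 0.6134 + 0.0002 = 0.6136.
Type II error: β = 1 − power = 1 − 0.6136 = 0.3864.

β ≈ 0.386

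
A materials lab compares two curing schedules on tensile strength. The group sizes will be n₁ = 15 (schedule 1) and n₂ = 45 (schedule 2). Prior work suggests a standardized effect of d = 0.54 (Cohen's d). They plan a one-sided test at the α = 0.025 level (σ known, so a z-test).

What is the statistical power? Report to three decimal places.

Noncentrality parameter: δ = d / √(1/n₁ + 1/n₂) = 0.54 / √(1/15 + 1/45) = 1.8112
Critical value for a one-sided test at α = 0.025: z_α = 1.960.
Power = Φ(δ − 1.960) = Φ(-0.149) = 0.4409.

Power ≈ 0.441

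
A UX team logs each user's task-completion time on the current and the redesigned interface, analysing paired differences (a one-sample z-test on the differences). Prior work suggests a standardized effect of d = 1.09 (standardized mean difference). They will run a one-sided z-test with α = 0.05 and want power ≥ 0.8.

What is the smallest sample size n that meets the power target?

For power 0.8 need Φ(δ − z_{0.05}) = 0.8, so δ = z_{0.05} + z_{0.20} = 1.645 + 0.842 = 2.486.
δ = d·√n ⇒ n = (δ/d)² = (2.486 / 1.09)² = 5.20.
Rounding up, n = 6.

n = 6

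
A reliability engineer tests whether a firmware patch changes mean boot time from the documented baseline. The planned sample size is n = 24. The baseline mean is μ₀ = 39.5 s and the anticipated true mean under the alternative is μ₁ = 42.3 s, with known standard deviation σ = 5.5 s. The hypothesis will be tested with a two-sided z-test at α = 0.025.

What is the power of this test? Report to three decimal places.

Power ≈ 0.600

Standardized effect: d = |μ₁ − μ₀| / σ = |42.3 − 39.5| / 5.5 = 0.5091
Noncentrality parameter: δ = d·√n = 0.5091 × √24 = 2.4940
Critical value for a two-sided test at α = 0.025: z_{α/2} = 2.241.
Power = Φ(δ − 2.241) + Φ(−δ − 2.241) = Φ(0.253) + Φ(-4.735) = 0.5997 + 0.0000 = 0.5997.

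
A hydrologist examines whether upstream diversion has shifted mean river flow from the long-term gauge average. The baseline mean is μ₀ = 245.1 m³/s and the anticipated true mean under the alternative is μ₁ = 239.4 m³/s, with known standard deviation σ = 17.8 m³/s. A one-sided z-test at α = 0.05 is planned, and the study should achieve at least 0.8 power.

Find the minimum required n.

Standardized effect: d = |μ₁ − μ₀| / σ = |239.4 − 245.1| / 17.8 = 0.3202
Set Φ(δ − 1.645) = 0.8; then δ − 1.645 = Φ⁻¹(0.8) = 0.842, giving δ = 2.486.
δ = d·√n ⇒ n = (δ/d)² = (2.486 / 0.3202)² = 60.29.
Rounding up, n = 61.

n = 61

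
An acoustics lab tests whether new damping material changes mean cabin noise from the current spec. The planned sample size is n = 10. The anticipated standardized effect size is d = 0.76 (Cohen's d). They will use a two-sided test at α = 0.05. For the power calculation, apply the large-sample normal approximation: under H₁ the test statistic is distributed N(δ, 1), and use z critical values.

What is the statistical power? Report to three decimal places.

Noncentrality parameter: δ = d·√n = 0.76 × √10 = 2.4033
Critical value for a two-sided test at α = 0.05: z_{α/2} = 1.960.
Power = Φ(δ − 1.960) + Φ(−δ − 1.960) = Φ(0.443) + Φ(-4.363) = 0.6712 + 0.0000 = 0.6713.

Power ≈ 0.671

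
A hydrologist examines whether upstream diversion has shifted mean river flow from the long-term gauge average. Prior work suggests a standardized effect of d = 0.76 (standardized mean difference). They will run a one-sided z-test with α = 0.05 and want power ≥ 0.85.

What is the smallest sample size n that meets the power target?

For power 0.85 need Φ(δ − z_{0.05}) = 0.85, so δ = z_{0.05} + z_{0.15} = 1.645 + 1.036 = 2.681.
δ = d·√n ⇒ n = (δ/d)² = (2.681 / 0.76)² = 12.45.
Rounding up, n = 13.

n = 13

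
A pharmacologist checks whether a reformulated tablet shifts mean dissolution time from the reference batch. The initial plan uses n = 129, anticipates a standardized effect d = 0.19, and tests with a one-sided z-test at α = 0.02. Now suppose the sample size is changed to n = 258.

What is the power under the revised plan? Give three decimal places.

With n = 258: δ = d·√n = 0.19 × √258 = 3.0519. Critical value z_{0.02} = 2.054.
Revised power = P(Z > 2.054 − δ) = Φ(0.998) = 0.8409.

Power ≈ 0.841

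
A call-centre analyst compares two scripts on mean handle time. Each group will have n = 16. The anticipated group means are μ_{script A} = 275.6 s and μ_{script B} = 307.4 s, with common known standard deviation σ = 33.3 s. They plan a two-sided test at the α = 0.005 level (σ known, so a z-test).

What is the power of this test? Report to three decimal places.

Standardized effect: d = |μ_{script A} − μ_{script B}| / σ = |275.6 − 307.4| / 33.3 = 0.9550
Noncentrality parameter: δ = d·√(n/2) = 0.9550 × √(16/2) = 2.7010
Two-sided α = 0.005 → critical value z_{0.0025} = 2.807.
Power = Φ(δ − 2.807) + Φ(−δ − 2.807) = Φ(-0.106) + Φ(-5.508) = 0.4578 + 0.0000 = 0.4578.

Power ≈ 0.458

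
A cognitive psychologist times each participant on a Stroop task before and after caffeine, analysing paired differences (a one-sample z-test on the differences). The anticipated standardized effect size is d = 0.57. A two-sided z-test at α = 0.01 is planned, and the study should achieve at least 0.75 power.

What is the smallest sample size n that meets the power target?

For power 0.75 need Φ(δ − z_{0.005}) = 0.75, so δ = z_{0.005} + z_{0.25} = 2.576 + 0.674 = 3.250.
(For δ > 0 the lower-tail rejection region contributes negligibly to power, so the one-term inversion is standard.)
δ = d·√n ⇒ n = (δ/d)² = (3.250 / 0.57)² = 32.52.
Rounding up, n = 33.

n = 33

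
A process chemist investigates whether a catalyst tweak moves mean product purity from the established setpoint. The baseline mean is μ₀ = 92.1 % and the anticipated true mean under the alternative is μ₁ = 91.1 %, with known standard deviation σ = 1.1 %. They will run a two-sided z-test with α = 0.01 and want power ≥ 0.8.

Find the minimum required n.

Standardized effect: d = |μ₁ − μ₀| / σ = |91.1 − 92.1| / 1.1 = 0.9091
Set Φ(δ − 2.576) = 0.8; then δ − 2.576 = Φ⁻¹(0.8) = 0.842, giving δ = 3.417.
(Ignoring the negligible lower-tail rejection probability gives the usual closed-form inversion.)
δ = d·√n ⇒ n = (δ/d)² = (3.417 / 0.9091)² = 14.13.
Round up to the next whole unit.

n = 15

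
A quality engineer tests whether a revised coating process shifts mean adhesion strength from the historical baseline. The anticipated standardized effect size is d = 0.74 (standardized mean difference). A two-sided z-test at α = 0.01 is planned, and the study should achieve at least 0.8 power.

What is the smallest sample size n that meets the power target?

n = 22

Set Φ(δ − 2.576) = 0.8; then δ − 2.576 = Φ⁻¹(0.8) = 0.842, giving δ = 3.417.
(Ignoring the negligible lower-tail rejection probability gives the usual closed-form inversion.)
δ = d·√n ⇒ n = (δ/d)² = (3.417 / 0.74)² = 21.33.
Rounding up, n = 22.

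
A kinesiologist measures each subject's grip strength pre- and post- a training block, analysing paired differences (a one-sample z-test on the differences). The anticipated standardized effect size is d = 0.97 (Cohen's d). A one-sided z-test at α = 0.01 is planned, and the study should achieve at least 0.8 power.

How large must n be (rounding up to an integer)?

For power 0.8 need Φ(δ − z_{0.01}) = 0.8, so δ = z_{0.01} + z_{0.20} = 2.326 + 0.842 = 3.168.
δ = d·√n ⇒ n = (δ/d)² = (3.168 / 0.97)² = 10.67.
Round up to the next whole unit.

n = 11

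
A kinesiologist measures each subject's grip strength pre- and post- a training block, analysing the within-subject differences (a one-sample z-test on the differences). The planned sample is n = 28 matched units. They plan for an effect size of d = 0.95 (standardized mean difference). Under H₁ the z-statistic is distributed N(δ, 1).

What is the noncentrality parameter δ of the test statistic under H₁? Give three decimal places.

δ ≈ 5.027

The noncentrality parameter scales effect size by the design's sample-size factor: δ = d·√n = 0.95 × √28 = 5.0269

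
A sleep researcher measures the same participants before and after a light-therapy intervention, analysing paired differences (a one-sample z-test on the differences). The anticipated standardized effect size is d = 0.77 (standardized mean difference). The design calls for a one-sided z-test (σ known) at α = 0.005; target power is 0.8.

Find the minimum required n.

Set Φ(δ − 2.576) = 0.8; then δ − 2.576 = Φ⁻¹(0.8) = 0.842, giving δ = 3.417.
δ = d·√n ⇒ n = (δ/d)² = (3.417 / 0.77)² = 19.70.
Rounding up, n = 20.

n = 20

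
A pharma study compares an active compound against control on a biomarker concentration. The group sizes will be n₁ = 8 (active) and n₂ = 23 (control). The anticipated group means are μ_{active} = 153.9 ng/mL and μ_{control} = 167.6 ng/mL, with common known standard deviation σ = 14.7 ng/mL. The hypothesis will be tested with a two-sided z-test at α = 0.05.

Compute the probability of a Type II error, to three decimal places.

Standardized effect: d = |μ_{active} − μ_{control}| / σ = |153.9 − 167.6| / 14.7 = 0.9320
Noncentrality parameter: δ = d / √(1/n₁ + 1/n₂) = 0.9320 / √(1/8 + 1/23) = 2.2706
Two-sided α = 0.05 → critical value z_{0.025} = 1.960.
Power = Φ(δ − 1.960) + Φ(−δ − 1.960) = Φ(0.311) + Φ(-4.231) = 0.6219 + 0.0000 = 0.6220.
Type II error: β = 1 − power = 1 − 0.6220 = 0.3780.

β ≈ 0.378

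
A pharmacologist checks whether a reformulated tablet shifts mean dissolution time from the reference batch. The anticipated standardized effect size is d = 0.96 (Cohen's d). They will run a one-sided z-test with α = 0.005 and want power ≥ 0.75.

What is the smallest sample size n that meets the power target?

n = 12

For power 0.75 need Φ(δ − z_{0.005}) = 0.75, so δ = z_{0.005} + z_{0.25} = 2.576 + 0.674 = 3.250.
δ = d·√n ⇒ n = (δ/d)² = (3.250 / 0.96)² = 11.46.
Round up to the next whole unit.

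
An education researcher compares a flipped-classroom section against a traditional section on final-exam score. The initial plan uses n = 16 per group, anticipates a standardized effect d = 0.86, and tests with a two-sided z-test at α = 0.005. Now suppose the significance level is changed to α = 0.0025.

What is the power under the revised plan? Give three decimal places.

δ = d·√(n/2) = 0.86 × √(16/2) = 2.4324 (unchanged). New critical value: z_{0.0013} = 3.023.
Revised power = Φ(δ − 3.023) + Φ(−δ − 3.023) = Φ(-0.591) + Φ(-5.456) = 0.2773 + 0.0000 = 0.2773.

Power ≈ 0.277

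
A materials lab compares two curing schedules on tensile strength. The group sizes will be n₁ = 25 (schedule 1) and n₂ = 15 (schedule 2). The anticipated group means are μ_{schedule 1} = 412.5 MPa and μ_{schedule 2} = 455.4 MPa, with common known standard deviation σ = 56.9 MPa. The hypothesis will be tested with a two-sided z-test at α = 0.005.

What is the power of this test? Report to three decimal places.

Power ≈ 0.309

Standardized effect: d = |μ_{schedule 1} − μ_{schedule 2}| / σ = |412.5 − 455.4| / 56.9 = 0.7540
Noncentrality parameter: δ = d / √(1/n₁ + 1/n₂) = 0.7540 / √(1/25 + 1/15) = 2.3085
Critical value for a two-sided test at α = 0.005: z_{α/2} = 2.807.
Power = Φ(δ − 2.807) + Φ(−δ − 2.807) = Φ(-0.499) + Φ(-5.116) = 0.3091 + 0.0000 = 0.3091.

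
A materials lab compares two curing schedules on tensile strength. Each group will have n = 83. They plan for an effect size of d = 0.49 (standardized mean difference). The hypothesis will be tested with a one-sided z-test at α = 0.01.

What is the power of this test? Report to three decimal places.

Noncentrality parameter: δ = d·√(n/2) = 0.49 × √(83/2) = 3.1566
One-sided α = 0.01 → critical value z_{0.01} = 2.326.
Power = P(Z > 2.326 − δ) = Φ(0.830) = 0.7968.

Power ≈ 0.797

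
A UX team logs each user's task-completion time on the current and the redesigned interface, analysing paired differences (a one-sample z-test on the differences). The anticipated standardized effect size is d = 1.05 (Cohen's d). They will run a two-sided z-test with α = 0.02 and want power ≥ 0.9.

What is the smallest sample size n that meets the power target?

n = 12

Set Φ(δ − 2.326) = 0.9; then δ − 2.326 = Φ⁻¹(0.9) = 1.282, giving δ = 3.608.
(For δ > 0 the lower-tail rejection region contributes negligibly to power, so the one-term inversion is standard.)
δ = d·√n ⇒ n = (δ/d)² = (3.608 / 1.05)² = 11.81.
Round up to the next whole unit.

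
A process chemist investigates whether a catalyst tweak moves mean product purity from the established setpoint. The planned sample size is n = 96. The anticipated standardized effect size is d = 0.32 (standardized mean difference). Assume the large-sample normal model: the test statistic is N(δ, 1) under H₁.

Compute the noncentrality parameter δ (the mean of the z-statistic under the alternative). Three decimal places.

δ ≈ 3.135

δ = d·√n = 0.32 × √96 = 3.1353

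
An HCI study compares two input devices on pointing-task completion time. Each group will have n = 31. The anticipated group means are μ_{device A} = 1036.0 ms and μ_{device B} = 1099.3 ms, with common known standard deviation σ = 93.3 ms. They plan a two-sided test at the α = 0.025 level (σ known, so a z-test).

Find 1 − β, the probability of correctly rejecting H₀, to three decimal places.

Standardized effect: d = |μ_{device A} − μ_{device B}| / σ = |1036.0 − 1099.3| / 93.3 = 0.6785
Noncentrality parameter: λ = d·√(n/2) = 0.6785 × √(31/2) = 2.6711
Two-sided α = 0.025 → critical value z_{0.0125} = 2.241.
Power = Φ(λ − 2.241) + Φ(−λ − 2.241) = Φ(0.430) + Φ(-4.912) = 0.6663 + 0.0000 = 0.6663.

Power ≈ 0.666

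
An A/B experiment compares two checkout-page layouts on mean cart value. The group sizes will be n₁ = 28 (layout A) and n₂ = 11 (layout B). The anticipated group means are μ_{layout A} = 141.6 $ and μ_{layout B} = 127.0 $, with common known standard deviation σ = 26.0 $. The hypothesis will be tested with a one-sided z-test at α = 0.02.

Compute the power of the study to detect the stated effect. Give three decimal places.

Power ≈ 0.317

Standardized effect: d = |μ_{layout A} − μ_{layout B}| / σ = |141.6 − 127.0| / 26.0 = 0.5615
Noncentrality parameter: δ = d / √(1/n₁ + 1/n₂) = 0.5615 / √(1/28 + 1/11) = 1.5781
Critical value for a one-sided test at α = 0.02: z_α = 2.054.
Power = P(Z > 2.054 − δ) = Φ(-0.476) = 0.3171.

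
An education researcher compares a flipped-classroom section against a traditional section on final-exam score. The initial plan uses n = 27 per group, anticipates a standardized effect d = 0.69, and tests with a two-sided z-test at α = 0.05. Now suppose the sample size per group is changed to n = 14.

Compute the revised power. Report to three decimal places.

Power ≈ 0.447

With n = 14 per group: δ = d·√(n/2) = 0.69 × √(14/2) = 1.8256. Critical value z_{0.025} = 1.960.
Revised power = Φ(δ − 1.960) + Φ(−δ − 1.960) = Φ(-0.134) + Φ(-3.786) = 0.4465 + 0.0001 = 0.4466.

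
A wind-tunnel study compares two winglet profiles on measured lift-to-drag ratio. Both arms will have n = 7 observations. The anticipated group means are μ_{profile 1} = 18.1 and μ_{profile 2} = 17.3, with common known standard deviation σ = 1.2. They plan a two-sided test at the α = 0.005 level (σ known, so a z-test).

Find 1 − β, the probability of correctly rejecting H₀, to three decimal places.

Power ≈ 0.059

Standardized effect: d = |μ_{profile 1} − μ_{profile 2}| / σ = |18.1 − 17.3| / 1.2 = 0.6667
Noncentrality parameter: δ = d·√(n/2) = 0.6667 × √(7/2) = 1.2472
Critical value for a two-sided test at α = 0.005: z_{α/2} = 2.807.
Power = Φ(δ − 2.807) + Φ(−δ − 2.807) = Φ(-1.560) + Φ(-4.054) = 0.0594 + 0.0000 = 0.0594.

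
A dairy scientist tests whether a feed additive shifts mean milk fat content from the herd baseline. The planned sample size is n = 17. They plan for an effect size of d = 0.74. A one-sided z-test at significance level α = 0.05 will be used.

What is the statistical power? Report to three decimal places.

Noncentrality parameter: δ = d·√n = 0.74 × √17 = 3.0511
One-sided α = 0.05 → critical value z_{0.05} = 1.645.
Power = P(Z > 1.645 − δ) = Φ(1.406) = 0.9202.

Power ≈ 0.920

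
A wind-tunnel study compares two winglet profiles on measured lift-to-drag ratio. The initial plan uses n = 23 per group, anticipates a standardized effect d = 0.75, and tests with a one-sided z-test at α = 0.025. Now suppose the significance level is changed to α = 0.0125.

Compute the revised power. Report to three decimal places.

Power ≈ 0.619

δ = d·√(n/2) = 0.75 × √(23/2) = 2.5434 (unchanged). New critical value: z_{0.0125} = 2.241.
Revised power = Φ(δ − 2.241) = Φ(0.302) = 0.6187.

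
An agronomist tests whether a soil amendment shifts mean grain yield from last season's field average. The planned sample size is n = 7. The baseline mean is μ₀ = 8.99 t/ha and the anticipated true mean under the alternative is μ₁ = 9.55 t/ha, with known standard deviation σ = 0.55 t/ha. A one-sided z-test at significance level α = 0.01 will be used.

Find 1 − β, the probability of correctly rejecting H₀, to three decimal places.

Standardized effect: d = |μ₁ − μ₀| / σ = |9.55 − 8.99| / 0.55 = 1.0182
Noncentrality parameter: δ = d·√n = 1.0182 × √7 = 2.6939
One-sided α = 0.01 → critical value z_{0.01} = 2.326.
Power = Φ(δ − 2.326) = Φ(0.368) = 0.6434.

Power ≈ 0.643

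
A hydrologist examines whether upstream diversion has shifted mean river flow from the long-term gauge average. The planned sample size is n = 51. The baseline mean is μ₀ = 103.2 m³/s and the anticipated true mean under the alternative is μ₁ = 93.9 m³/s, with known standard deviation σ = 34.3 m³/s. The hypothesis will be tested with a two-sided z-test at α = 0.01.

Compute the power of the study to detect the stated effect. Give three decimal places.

Power ≈ 0.261

Standardized effect: d = |μ₁ − μ₀| / σ = |93.9 − 103.2| / 34.3 = 0.2711
Noncentrality parameter: δ = d·√n = 0.2711 × √51 = 1.9363
Critical value for a two-sided test at α = 0.01: z_{α/2} = 2.576.
Power = Φ(δ − 2.576) + Φ(−δ − 2.576) = Φ(-0.640) + Φ(-4.512) = 0.2612 + 0.0000 = 0.2612.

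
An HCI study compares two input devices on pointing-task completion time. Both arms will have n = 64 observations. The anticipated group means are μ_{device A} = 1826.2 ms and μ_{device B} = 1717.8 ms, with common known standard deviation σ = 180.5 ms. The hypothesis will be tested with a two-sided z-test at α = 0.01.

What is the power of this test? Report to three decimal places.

Standardized effect: d = |μ_{device A} − μ_{device B}| / σ = |1826.2 − 1717.8| / 180.5 = 0.6006
Noncentrality parameter: δ = d·√(n/2) = 0.6006 × √(64/2) = 3.3972
Two-sided α = 0.01 → critical value z_{0.005} = 2.576.
Power = Φ(δ − 2.576) + Φ(−δ − 2.576) = Φ(0.821) + Φ(-5.973) = 0.7943 + 0.0000 = 0.7943.

Power ≈ 0.794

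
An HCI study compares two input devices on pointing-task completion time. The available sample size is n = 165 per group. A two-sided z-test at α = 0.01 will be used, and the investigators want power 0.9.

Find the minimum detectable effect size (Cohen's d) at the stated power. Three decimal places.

Required noncentrality: δ = z_{0.005} + z_{0.10} = 2.576 + 1.282 = 3.857.
(The second rejection-region term Φ(−δ − z_{α/2}) is negligible and dropped.)
δ = d·√(n/2) ⇒ d = δ/√(n/2) = 3.857/√(165/2) = 0.4247.

d ≈ 0.425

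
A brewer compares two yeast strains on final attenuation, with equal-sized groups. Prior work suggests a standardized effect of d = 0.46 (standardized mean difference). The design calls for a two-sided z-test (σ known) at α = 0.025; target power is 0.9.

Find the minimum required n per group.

n = 118 per group

Set Φ(δ − 2.241) = 0.9; then δ − 2.241 = Φ⁻¹(0.9) = 1.282, giving δ = 3.523.
(Ignoring the negligible lower-tail rejection probability gives the usual closed-form inversion.)
δ = d·√(n/2) ⇒ n = 2(δ/d)² = 2 × (3.523 / 0.46)² = 117.31.
Round up to the next whole unit.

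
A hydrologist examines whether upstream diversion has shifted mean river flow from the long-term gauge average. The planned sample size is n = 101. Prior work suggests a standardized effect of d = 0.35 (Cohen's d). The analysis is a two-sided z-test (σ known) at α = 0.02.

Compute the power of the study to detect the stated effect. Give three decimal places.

Power ≈ 0.883

Noncentrality parameter: δ = d·√n = 0.35 × √101 = 3.5175
Critical value for a two-sided test at α = 0.02: z_{α/2} = 2.326.
Power = Φ(δ − 2.326) + Φ(−δ − 2.326) = Φ(1.191) + Φ(-5.844) = 0.8832 + 0.0000 = 0.8832.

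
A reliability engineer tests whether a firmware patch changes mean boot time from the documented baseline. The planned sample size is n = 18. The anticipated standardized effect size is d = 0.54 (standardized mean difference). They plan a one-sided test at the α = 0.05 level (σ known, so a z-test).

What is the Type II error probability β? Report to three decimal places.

Noncentrality parameter: δ = d·√n = 0.54 × √18 = 2.2910
Critical value for a one-sided test at α = 0.05: z_α = 1.645.
Power = P(Z > 1.645 − δ) = Φ(0.646) = 0.7409.
Type II error: β = 1 − power = 1 − 0.7409 = 0.2591.

β ≈ 0.259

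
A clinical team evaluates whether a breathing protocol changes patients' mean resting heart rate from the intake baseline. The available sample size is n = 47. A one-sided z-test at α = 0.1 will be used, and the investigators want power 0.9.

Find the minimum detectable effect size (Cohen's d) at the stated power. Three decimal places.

d ≈ 0.374

Need Φ(δ − 1.282) = 0.9, so δ = 1.282 + 1.282 = 2.563.
δ = d·√n ⇒ d = δ/√n = 2.563/√47 = 0.3739.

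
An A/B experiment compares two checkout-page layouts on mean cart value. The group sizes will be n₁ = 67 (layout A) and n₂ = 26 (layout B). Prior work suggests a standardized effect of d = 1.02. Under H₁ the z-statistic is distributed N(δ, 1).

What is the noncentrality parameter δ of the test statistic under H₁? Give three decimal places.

The noncentrality parameter scales effect size by the design's sample-size factor: δ = d / √(1/n₁ + 1/n₂) = 1.02 / √(1/67 + 1/26) = 4.4145

δ ≈ 4.415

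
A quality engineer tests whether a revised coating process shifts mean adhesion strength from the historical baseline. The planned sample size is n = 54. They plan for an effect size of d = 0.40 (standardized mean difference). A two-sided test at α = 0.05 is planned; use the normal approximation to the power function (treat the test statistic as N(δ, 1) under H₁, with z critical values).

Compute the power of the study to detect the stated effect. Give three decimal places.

Noncentrality parameter: δ = d·√n = 0.40 × √54 = 2.9394
Two-sided α = 0.05 → critical value z_{0.025} = 1.960.
Power = Φ(δ − 1.960) + Φ(−δ − 1.960) = Φ(0.979) + Φ(-4.899) = 0.8363 + 0.0000 = 0.8363.

Power ≈ 0.836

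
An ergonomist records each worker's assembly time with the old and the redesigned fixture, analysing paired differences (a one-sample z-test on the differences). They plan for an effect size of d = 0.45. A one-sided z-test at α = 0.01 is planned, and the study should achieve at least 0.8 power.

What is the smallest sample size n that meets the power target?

For power 0.8 need Φ(δ − z_{0.01}) = 0.8, so δ = z_{0.01} + z_{0.20} = 2.326 + 0.842 = 3.168.
δ = d·√n ⇒ n = (δ/d)² = (3.168 / 0.45)² = 49.56.
Round up to the next whole unit.

n = 50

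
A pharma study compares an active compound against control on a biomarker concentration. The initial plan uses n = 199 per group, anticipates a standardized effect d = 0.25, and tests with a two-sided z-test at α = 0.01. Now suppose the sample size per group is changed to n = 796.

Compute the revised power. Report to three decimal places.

With n = 796 per group: δ = d·√(n/2) = 0.25 × √(796/2) = 4.9875. Critical value z_{0.005} = 2.576.
Revised power = Φ(δ − 2.576) + Φ(−δ − 2.576) = Φ(2.412) + Φ(-7.563) = 0.9921 + 0.0000 = 0.9921.

Power ≈ 0.992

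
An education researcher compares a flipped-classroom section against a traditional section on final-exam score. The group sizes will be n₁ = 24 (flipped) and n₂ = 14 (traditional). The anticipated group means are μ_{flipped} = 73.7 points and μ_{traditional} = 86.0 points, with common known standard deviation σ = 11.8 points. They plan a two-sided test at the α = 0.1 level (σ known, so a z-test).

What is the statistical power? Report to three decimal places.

Standardized effect: d = |μ_{flipped} − μ_{traditional}| / σ = |73.7 − 86.0| / 11.8 = 1.0424
Noncentrality parameter: δ = d / √(1/n₁ + 1/n₂) = 1.0424 / √(1/24 + 1/14) = 3.0996
Critical value for a two-sided test at α = 0.1: z_{α/2} = 1.645.
Power = Φ(δ − 1.645) + Φ(−δ − 1.645) = Φ(1.455) + Φ(-4.744) = 0.9271 + 0.0000 = 0.9271.

Power ≈ 0.927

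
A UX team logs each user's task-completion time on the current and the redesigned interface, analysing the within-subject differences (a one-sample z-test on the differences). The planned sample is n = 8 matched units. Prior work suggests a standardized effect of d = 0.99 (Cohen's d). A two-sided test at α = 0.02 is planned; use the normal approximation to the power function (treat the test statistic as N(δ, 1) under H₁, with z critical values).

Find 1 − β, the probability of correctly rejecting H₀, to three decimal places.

Power ≈ 0.682

Noncentrality parameter: δ = d·√n = 0.99 × √8 = 2.8001
Critical value for a two-sided test at α = 0.02: z_{α/2} = 2.326.
Power = Φ(δ − 2.326) + Φ(−δ − 2.326) = Φ(0.474) + Φ(-5.126) = 0.6822 + 0.0000 = 0.6822.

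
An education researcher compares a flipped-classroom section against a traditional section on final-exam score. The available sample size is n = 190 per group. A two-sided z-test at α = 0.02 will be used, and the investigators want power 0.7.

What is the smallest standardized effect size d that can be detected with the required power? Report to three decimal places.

Required noncentrality: δ = z_{0.01} + z_{0.30} = 2.326 + 0.524 = 2.851.
(Lower-tail contribution to power is negligible for δ > 0.)
δ = d·√(n/2) ⇒ d = δ/√(n/2) = 2.851/√(190/2) = 0.2925.

d ≈ 0.292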